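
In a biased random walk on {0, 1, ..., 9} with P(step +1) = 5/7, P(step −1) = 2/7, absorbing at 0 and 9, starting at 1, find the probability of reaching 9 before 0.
P(hit 9 before 0) = (1 − (2/5)^1) / (1 − (2/5)^9) = 390625/650871

Let u_k denote P(reach 9 before 0 | start at k). Boundary: u_0 = 0, u_9 = 1. Recurrence: u_k = 5/7·u_{k+1} + 2/7·u_{k-1} for 1 ≤ k ≤ 8. Try u_k = A + B·r^k with r = q/p = (2/7)/(5/7) = 2/5. Substitution satisfies the recurrence; boundary conditions give:
  u_k = (1 − r^k) / (1 − r^N) = (1 − (2/5)^1) / (1 − (2/5)^9) = 390625/650871.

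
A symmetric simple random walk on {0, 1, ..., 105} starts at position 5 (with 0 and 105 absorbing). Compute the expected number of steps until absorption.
E[τ | X_0 = 5] = 500

Let v_k = E[τ | X_0 = k]. Boundary: v_0 = v_105 = 0. Recurrence: v_k = 1 + (v_{k-1} + v_{k+1})/2 for 1 ≤ k ≤ 104. The particular solution to v_k − (v_{k-1} + v_{k+1})/2 = 1 is v_k = −k^2. Adding homogeneous solution A + B k and matching boundaries gives v_k = k (105 − k). Substituting k = 5: v_5 = 5 · 100 = 500.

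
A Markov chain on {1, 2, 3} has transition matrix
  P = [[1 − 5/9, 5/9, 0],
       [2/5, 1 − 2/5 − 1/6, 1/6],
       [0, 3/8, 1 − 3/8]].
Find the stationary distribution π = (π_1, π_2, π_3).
π = (162/487, 225/487, 100/487)

This is a birth-death chain on three states, which satisfies detailed balance: π_1 · P_{12} = π_2 · P_{21} and π_2 · P_{23} = π_3 · P_{32}.
From π_1 · 5/9 = π_2 · 2/5: π_2/π_1 = (5/9)/(2/5) = 25/18.
From π_2 · 1/6 = π_3 · 3/8: π_3/π_2 = (1/6)/(3/8) = 4/9.
Take π_1 proportional to 1; then unnormalized π = (1, 25/18, 50/81). Normalize by dividing by the sum 487/162:
  π = (162/487, 225/487, 100/487).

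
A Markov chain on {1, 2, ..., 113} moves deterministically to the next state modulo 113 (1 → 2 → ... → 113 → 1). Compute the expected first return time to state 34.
E[T_34 | X_0 = 34] = 113

The chain cycles deterministically, so starting at state 34 it returns in exactly 113 steps. Equivalently, the stationary distribution is uniform π_j = 1/113 for every state j, so by Kac's formula E[T_34] = 1/π_34 = 113.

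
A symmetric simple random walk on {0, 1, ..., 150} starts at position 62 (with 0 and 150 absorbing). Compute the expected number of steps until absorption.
E[τ | X_0 = 62] = 5456

Let v_k = E[τ | X_0 = k]. Boundary: v_0 = v_150 = 0. Recurrence: v_k = 1 + (v_{k-1} + v_{k+1})/2 for 1 ≤ k ≤ 149. The particular solution to v_k − (v_{k-1} + v_{k+1})/2 = 1 is v_k = −k^2. Adding homogeneous solution A + B k and matching boundaries gives v_k = k (150 − k). Substituting k = 62: v_62 = 62 · 88 = 5456.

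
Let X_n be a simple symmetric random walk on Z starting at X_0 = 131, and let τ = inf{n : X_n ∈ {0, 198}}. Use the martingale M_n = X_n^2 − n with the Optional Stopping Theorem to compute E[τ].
E[τ] = 8777

M_n = X_n^2 − n is a martingale (since E[X_{n+1}^2 | F_n] = X_n^2 + 1). By OST (τ has finite mean in a bounded region), E[M_τ] = E[M_0] = X_0^2 − 0 = 131^2 = 17161. Also E[M_τ] = E[X_τ^2] − E[τ]. The walk exits at 0 or 198, with P(hit 198 first) = 131/198, so E[X_τ^2] = 198^2 · 131/198 + 0 = 25938. Thus E[τ] = E[X_τ^2] − E[M_τ] = 25938 − 17161 = 8777 = 131(198 − 131) = 8777.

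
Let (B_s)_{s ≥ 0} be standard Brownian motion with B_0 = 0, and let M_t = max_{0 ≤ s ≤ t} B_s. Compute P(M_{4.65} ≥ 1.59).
P(M_{4.65} ≥ 1.59) = 2·P(B_{4.65} ≥ 1.59) = 2(1 − Φ(1.59/√4.65)) ≈ 0.4609

By the reflection principle for Brownian motion, P(M_t ≥ a) = 2 · P(B_t ≥ a) for a ≥ 0. Since B_t ~ N(0, t), P(B_t ≥ 1.59) = 1 − Φ(1.59/√t) = 1 − Φ(1.59/√4.65) = 1 − Φ(0.7373). So
  P(M_{4.65} ≥ 1.59) = 2(1 − Φ(0.7373)) ≈ 0.4609.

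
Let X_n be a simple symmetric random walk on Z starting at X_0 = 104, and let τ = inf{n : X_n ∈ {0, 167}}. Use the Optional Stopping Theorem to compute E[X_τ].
E[X_τ] = 104

X_n is a martingale and τ is a bounded-mean stopping time (indeed τ is finite a.s. with bounded expectation since the walk is in a bounded region). By the OST, E[X_τ] = E[X_0] = 104. Equivalently: E[X_τ] = 167 · P(hit 167 first) + 0 · P(hit 0 first) = 167 · (104/167) = 104.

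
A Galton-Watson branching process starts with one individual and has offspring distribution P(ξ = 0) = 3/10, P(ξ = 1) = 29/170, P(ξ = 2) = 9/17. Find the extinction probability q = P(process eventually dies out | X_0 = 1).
q = 17/30

The pgf is f(s) = 3/10 + 29/170·s + 9/17·s². The extinction probability q is the smallest fixed point of f in [0, 1]. Setting s = f(s):
  9/17·s² + (29/170 − 1)·s + 3/10 = 0
  9/17·s² − (3/10 + 9/17)·s + 3/10 = 0
which factors as (s − 1)·(9/17·s − 3/10) = 0, giving roots s = 1 and s = (3/10)/(9/17) = 17/30.
Mean offspring μ = 29/170 + 2·9/17 = 209/170 > 1 (supercritical), so q < 1. The extinction probability is the smaller root: q = (3/10)/(9/17) = 17/30.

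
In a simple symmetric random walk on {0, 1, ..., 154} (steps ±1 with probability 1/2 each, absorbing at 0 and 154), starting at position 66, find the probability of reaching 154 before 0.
P(hit 154 before 0) = 66/154 = 3/7

Let u_k = P(hit 154 before 0 | start at k). Then u_0 = 0, u_154 = 1, and u_k = u_{k-1}/2 + u_{k+1}/2 for 1 ≤ k ≤ 153. This harmonic recurrence is solved by u_k = k/154, giving u_66 = 66/154 = 3/7.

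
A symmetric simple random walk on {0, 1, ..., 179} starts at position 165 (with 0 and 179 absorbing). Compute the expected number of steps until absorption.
E[τ | X_0 = 165] = 2310

Let v_k = E[τ | X_0 = k]. Boundary: v_0 = v_179 = 0. Recurrence: v_k = 1 + (v_{k-1} + v_{k+1})/2 for 1 ≤ k ≤ 178. The particular solution to v_k − (v_{k-1} + v_{k+1})/2 = 1 is v_k = −k^2. Adding homogeneous solution A + B k and matching boundaries gives v_k = k (179 − k). Substituting k = 165: v_165 = 165 · 14 = 2310.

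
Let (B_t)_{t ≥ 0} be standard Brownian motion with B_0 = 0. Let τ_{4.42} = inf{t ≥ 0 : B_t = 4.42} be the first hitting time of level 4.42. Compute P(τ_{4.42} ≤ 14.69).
P(τ_{4.42} ≤ 14.69) = 2(1 − Φ(4.42/√14.69)) = 2(1 − Φ(1.1532)) ≈ 0.2488

By the reflection principle for standard BM, P(τ_b ≤ t) = 2 · P(B_t ≥ b). Since B_t ~ N(0, t), P(B_t ≥ 4.42) = 1 − Φ(4.42/√t) = 1 − Φ(4.42/√14.69) = 1 − Φ(1.1532) ≈ 0.12441. Doubling: P(τ_{4.42} ≤ 14.69) ≈ 2 · 0.12441 = 0.24882 ≈ 0.2488.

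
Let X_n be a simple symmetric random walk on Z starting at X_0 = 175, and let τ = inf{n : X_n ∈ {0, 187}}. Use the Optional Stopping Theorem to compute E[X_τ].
E[X_τ] = 175

X_n is a martingale and τ is a bounded-mean stopping time (indeed τ is finite a.s. with bounded expectation since the walk is in a bounded region). By the OST, E[X_τ] = E[X_0] = 175. Equivalently: E[X_τ] = 187 · P(hit 187 first) + 0 · P(hit 0 first) = 187 · (175/187) = 175.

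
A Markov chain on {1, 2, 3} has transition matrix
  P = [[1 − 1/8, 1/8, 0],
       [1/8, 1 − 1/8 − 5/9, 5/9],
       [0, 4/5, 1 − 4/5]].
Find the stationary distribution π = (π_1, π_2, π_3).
π = (36/97, 36/97, 25/97)

This is a birth-death chain on three states, which satisfies detailed balance: π_1 · P_{12} = π_2 · P_{21} and π_2 · P_{23} = π_3 · P_{32}.
From π_1 · 1/8 = π_2 · 1/8: π_2/π_1 = (1/8)/(1/8) = 1.
From π_2 · 5/9 = π_3 · 4/5: π_3/π_2 = (5/9)/(4/5) = 25/36.
Take π_1 proportional to 1; then unnormalized π = (1, 1, 25/36). Normalize by dividing by the sum 97/36:
  π = (36/97, 36/97, 25/97).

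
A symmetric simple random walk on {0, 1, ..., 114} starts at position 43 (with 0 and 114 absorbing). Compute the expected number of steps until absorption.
E[τ | X_0 = 43] = 3053

Let v_k = E[τ | X_0 = k]. Boundary: v_0 = v_114 = 0. Recurrence: v_k = 1 + (v_{k-1} + v_{k+1})/2 for 1 ≤ k ≤ 113. The particular solution to v_k − (v_{k-1} + v_{k+1})/2 = 1 is v_k = −k^2. Adding homogeneous solution A + B k and matching boundaries gives v_k = k (114 − k). Substituting k = 43: v_43 = 43 · 71 = 3053.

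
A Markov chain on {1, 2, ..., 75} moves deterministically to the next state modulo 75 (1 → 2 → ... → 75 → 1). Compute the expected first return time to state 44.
E[T_44 | X_0 = 44] = 75

The chain cycles deterministically, so starting at state 44 it returns in exactly 75 steps. Equivalently, the stationary distribution is uniform π_j = 1/75 for every state j, so by Kac's formula E[T_44] = 1/π_44 = 75.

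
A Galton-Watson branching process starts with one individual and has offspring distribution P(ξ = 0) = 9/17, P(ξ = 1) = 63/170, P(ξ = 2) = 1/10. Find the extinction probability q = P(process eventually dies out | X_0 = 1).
q = 1

Mean offspring μ = 0·9/17 + 1·63/170 + 2·1/10 = 97/170 ≤ 1. For μ ≤ 1 with offspring not concentrated at 1, the Galton-Watson process goes extinct almost surely, so q = 1.
(Algebraic check: The pgf is f(s) = 9/17 + 63/170·s + 1/10·s². The extinction probability q is the smallest fixed point of f in [0, 1]. Setting s = f(s):
  1/10·s² + (63/170 − 1)·s + 9/17 = 0
  1/10·s² − (9/17 + 1/10)·s + 9/17 = 0
which factors as (s − 1)·(1/10·s − 9/17) = 0, giving roots s = 1 and s = (9/17)/(1/10) = 90/17. Since 90/17 ≥ 1, the smallest root in [0, 1] is s = 1.)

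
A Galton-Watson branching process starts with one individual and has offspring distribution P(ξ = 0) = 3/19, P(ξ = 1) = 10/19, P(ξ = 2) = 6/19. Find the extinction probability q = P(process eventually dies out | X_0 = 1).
q = 1/2

The pgf is f(s) = 3/19 + 10/19·s + 6/19·s². The extinction probability q is the smallest fixed point of f in [0, 1]. Setting s = f(s):
  6/19·s² + (10/19 − 1)·s + 3/19 = 0
  6/19·s² − (3/19 + 6/19)·s + 3/19 = 0
which factors as (s − 1)·(6/19·s − 3/19) = 0, giving roots s = 1 and s = (3/19)/(6/19) = 1/2.
Mean offspring μ = 10/19 + 2·6/19 = 22/19 > 1 (supercritical), so q < 1. The extinction probability is the smaller root: q = (3/19)/(6/19) = 1/2.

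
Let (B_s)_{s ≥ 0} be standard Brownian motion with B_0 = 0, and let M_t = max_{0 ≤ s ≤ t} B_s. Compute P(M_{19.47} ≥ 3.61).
P(M_{19.47} ≥ 3.61) = 2·P(B_{19.47} ≥ 3.61) = 2(1 − Φ(3.61/√19.47)) ≈ 0.4133

By the reflection principle for Brownian motion, P(M_t ≥ a) = 2 · P(B_t ≥ a) for a ≥ 0. Since B_t ~ N(0, t), P(B_t ≥ 3.61) = 1 − Φ(3.61/√t) = 1 − Φ(3.61/√19.47) = 1 − Φ(0.8181). So
  P(M_{19.47} ≥ 3.61) = 2(1 − Φ(0.8181)) ≈ 0.4133.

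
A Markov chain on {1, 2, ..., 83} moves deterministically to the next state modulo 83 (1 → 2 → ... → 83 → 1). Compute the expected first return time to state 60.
E[T_60 | X_0 = 60] = 83

The chain cycles deterministically, so starting at state 60 it returns in exactly 83 steps. Equivalently, the stationary distribution is uniform π_j = 1/83 for every state j, so by Kac's formula E[T_60] = 1/π_60 = 83.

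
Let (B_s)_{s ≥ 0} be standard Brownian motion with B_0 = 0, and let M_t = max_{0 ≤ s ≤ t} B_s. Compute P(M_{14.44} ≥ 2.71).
P(M_{14.44} ≥ 2.71) = 2·P(B_{14.44} ≥ 2.71) = 2(1 − Φ(2.71/√14.44)) ≈ 0.4757

By the reflection principle for Brownian motion, P(M_t ≥ a) = 2 · P(B_t ≥ a) for a ≥ 0. Since B_t ~ N(0, t), P(B_t ≥ 2.71) = 1 − Φ(2.71/√t) = 1 − Φ(2.71/√14.44) = 1 − Φ(0.7132). So
  P(M_{14.44} ≥ 2.71) = 2(1 − Φ(0.7132)) ≈ 0.4757.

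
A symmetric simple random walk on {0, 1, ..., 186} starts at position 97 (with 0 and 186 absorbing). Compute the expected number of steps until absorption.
E[τ | X_0 = 97] = 8633

Let v_k = E[τ | X_0 = k]. Boundary: v_0 = v_186 = 0. Recurrence: v_k = 1 + (v_{k-1} + v_{k+1})/2 for 1 ≤ k ≤ 185. The particular solution to v_k − (v_{k-1} + v_{k+1})/2 = 1 is v_k = −k^2. Adding homogeneous solution A + B k and matching boundaries gives v_k = k (186 − k). Substituting k = 97: v_97 = 97 · 89 = 8633.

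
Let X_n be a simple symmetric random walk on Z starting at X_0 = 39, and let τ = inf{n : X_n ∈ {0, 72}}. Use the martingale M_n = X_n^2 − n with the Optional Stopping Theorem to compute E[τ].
E[τ] = 1287

M_n = X_n^2 − n is a martingale (since E[X_{n+1}^2 | F_n] = X_n^2 + 1). By OST (τ has finite mean in a bounded region), E[M_τ] = E[M_0] = X_0^2 − 0 = 39^2 = 1521. Also E[M_τ] = E[X_τ^2] − E[τ]. The walk exits at 0 or 72, with P(hit 72 first) = 39/72, so E[X_τ^2] = 72^2 · 39/72 + 0 = 2808. Thus E[τ] = E[X_τ^2] − E[M_τ] = 2808 − 1521 = 1287 = 39(72 − 39) = 1287.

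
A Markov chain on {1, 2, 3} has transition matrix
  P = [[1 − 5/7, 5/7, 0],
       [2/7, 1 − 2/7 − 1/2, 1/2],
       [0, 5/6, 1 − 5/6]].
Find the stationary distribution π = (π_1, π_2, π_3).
π = (1/5, 1/2, 3/10)

This is a birth-death chain on three states, which satisfies detailed balance: π_1 · P_{12} = π_2 · P_{21} and π_2 · P_{23} = π_3 · P_{32}.
From π_1 · 5/7 = π_2 · 2/7: π_2/π_1 = (5/7)/(2/7) = 5/2.
From π_2 · 1/2 = π_3 · 5/6: π_3/π_2 = (1/2)/(5/6) = 3/5.
Take π_1 proportional to 1; then unnormalized π = (1, 5/2, 3/2). Normalize by dividing by the sum 5:
  π = (1/5, 1/2, 3/10).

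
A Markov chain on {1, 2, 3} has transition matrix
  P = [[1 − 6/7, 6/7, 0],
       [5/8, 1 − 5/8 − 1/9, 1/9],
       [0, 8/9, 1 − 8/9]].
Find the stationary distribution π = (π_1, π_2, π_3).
π = (35/89, 48/89, 6/89)

This is a birth-death chain on three states, which satisfies detailed balance: π_1 · P_{12} = π_2 · P_{21} and π_2 · P_{23} = π_3 · P_{32}.
From π_1 · 6/7 = π_2 · 5/8: π_2/π_1 = (6/7)/(5/8) = 48/35.
From π_2 · 1/9 = π_3 · 8/9: π_3/π_2 = (1/9)/(8/9) = 1/8.
Take π_1 proportional to 1; then unnormalized π = (1, 48/35, 6/35). Normalize by dividing by the sum 89/35:
  π = (35/89, 48/89, 6/89).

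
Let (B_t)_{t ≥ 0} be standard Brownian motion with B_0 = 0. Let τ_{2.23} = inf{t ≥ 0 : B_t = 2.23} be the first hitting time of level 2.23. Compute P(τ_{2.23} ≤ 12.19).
P(τ_{2.23} ≤ 12.19) = 2(1 − Φ(2.23/√12.19)) = 2(1 − Φ(0.6387)) ≈ 0.5230

By the reflection principle for standard BM, P(τ_b ≤ t) = 2 · P(B_t ≥ b). Since B_t ~ N(0, t), P(B_t ≥ 2.23) = 1 − Φ(2.23/√t) = 1 − Φ(2.23/√12.19) = 1 − Φ(0.6387) ≈ 0.26151. Doubling: P(τ_{2.23} ≤ 12.19) ≈ 2 · 0.26151 = 0.52302 ≈ 0.5230.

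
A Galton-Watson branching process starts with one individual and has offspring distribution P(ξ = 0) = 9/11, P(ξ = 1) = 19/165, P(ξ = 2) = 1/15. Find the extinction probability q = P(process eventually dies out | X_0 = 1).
q = 1

Mean offspring μ = 0·9/11 + 1·19/165 + 2·1/15 = 41/165 ≤ 1. For μ ≤ 1 with offspring not concentrated at 1, the Galton-Watson process goes extinct almost surely, so q = 1.
(Algebraic check: The pgf is f(s) = 9/11 + 19/165·s + 1/15·s². The extinction probability q is the smallest fixed point of f in [0, 1]. Setting s = f(s):
  1/15·s² + (19/165 − 1)·s + 9/11 = 0
  1/15·s² − (9/11 + 1/15)·s + 9/11 = 0
which factors as (s − 1)·(1/15·s − 9/11) = 0, giving roots s = 1 and s = (9/11)/(1/15) = 135/11. Since 135/11 ≥ 1, the smallest root in [0, 1] is s = 1.)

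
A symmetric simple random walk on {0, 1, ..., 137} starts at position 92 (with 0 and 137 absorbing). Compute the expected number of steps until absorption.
E[τ | X_0 = 92] = 4140

Let v_k = E[τ | X_0 = k]. Boundary: v_0 = v_137 = 0. Recurrence: v_k = 1 + (v_{k-1} + v_{k+1})/2 for 1 ≤ k ≤ 136. The particular solution to v_k − (v_{k-1} + v_{k+1})/2 = 1 is v_k = −k^2. Adding homogeneous solution A + B k and matching boundaries gives v_k = k (137 − k). Substituting k = 92: v_92 = 92 · 45 = 4140.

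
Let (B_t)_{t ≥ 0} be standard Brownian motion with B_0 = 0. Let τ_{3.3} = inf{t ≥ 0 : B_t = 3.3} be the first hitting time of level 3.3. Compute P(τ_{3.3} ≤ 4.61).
P(τ_{3.3} ≤ 4.61) = 2(1 − Φ(3.3/√4.61)) = 2(1 − Φ(1.5370)) ≈ 0.1243

By the reflection principle for standard BM, P(τ_b ≤ t) = 2 · P(B_t ≥ b). Since B_t ~ N(0, t), P(B_t ≥ 3.3) = 1 − Φ(3.3/√t) = 1 − Φ(3.3/√4.61) = 1 − Φ(1.5370) ≈ 0.06215. Doubling: P(τ_{3.3} ≤ 4.61) ≈ 2 · 0.06215 = 0.12430 ≈ 0.1243.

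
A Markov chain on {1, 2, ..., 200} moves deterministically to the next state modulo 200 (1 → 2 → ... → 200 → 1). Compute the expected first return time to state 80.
E[T_80 | X_0 = 80] = 200

The chain cycles deterministically, so starting at state 80 it returns in exactly 200 steps. Equivalently, the stationary distribution is uniform π_j = 1/200 for every state j, so by Kac's formula E[T_80] = 1/π_80 = 200.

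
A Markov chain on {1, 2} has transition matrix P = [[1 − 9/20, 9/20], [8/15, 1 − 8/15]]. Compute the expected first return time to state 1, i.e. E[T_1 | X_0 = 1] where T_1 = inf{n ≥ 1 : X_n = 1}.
E[T_1 | X_0 = 1] = 1/π_1 = 59/32

For an irreducible recurrent Markov chain with stationary distribution π, E[T_i | X_0 = i] = 1/π_i (Kac's formula). Here π_1 = (8/15)/(9/20 + 8/15) = (8/15)/(59/60) = 32/59, so E[T_1 | X_0 = 1] = 1/π_1 = (9/20 + 8/15)/(8/15) = (59/60)/(8/15) = 59/32.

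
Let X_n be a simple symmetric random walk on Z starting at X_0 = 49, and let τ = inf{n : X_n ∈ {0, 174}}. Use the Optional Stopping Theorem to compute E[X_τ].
E[X_τ] = 49

X_n is a martingale and τ is a bounded-mean stopping time (indeed τ is finite a.s. with bounded expectation since the walk is in a bounded region). By the OST, E[X_τ] = E[X_0] = 49. Equivalently: E[X_τ] = 174 · P(hit 174 first) + 0 · P(hit 0 first) = 174 · (49/174) = 49.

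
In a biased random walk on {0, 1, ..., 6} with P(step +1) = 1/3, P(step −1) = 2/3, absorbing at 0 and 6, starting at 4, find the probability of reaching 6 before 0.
P(hit 6 before 0) = (1 − (2)^4) / (1 − (2)^6) = 5/21

Let u_k denote P(reach 6 before 0 | start at k). Boundary: u_0 = 0, u_6 = 1. Recurrence: u_k = 1/3·u_{k+1} + 2/3·u_{k-1} for 1 ≤ k ≤ 5. Try u_k = A + B·r^k with r = q/p = (2/3)/(1/3) = 2. Substitution satisfies the recurrence; boundary conditions give:
  u_k = (1 − r^k) / (1 − r^N) = (1 − (2)^4) / (1 − (2)^6) = 5/21.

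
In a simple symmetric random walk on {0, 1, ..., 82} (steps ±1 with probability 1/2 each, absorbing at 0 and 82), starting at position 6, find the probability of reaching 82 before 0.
P(hit 82 before 0) = 6/82 = 3/41

Let u_k = P(hit 82 before 0 | start at k). Then u_0 = 0, u_82 = 1, and u_k = u_{k-1}/2 + u_{k+1}/2 for 1 ≤ k ≤ 81. This harmonic recurrence is solved by u_k = k/82, giving u_6 = 6/82 = 3/41.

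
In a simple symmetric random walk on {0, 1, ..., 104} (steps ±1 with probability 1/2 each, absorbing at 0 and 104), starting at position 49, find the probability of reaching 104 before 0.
P(hit 104 before 0) = 49/104

Let u_k = P(hit 104 before 0 | start at k). Then u_0 = 0, u_104 = 1, and u_k = u_{k-1}/2 + u_{k+1}/2 for 1 ≤ k ≤ 103. This harmonic recurrence is solved by u_k = k/104, giving u_49 = 49/104.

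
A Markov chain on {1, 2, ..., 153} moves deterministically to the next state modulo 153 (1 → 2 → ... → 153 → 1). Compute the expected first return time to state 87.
E[T_87 | X_0 = 87] = 153

The chain cycles deterministically, so starting at state 87 it returns in exactly 153 steps. Equivalently, the stationary distribution is uniform π_j = 1/153 for every state j, so by Kac's formula E[T_87] = 1/π_87 = 153.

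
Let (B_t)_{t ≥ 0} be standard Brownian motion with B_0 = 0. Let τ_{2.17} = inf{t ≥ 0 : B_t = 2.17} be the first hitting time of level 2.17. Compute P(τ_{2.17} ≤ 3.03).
P(τ_{2.17} ≤ 3.03) = 2(1 − Φ(2.17/√3.03)) = 2(1 − Φ(1.2466)) ≈ 0.2125

By the reflection principle for standard BM, P(τ_b ≤ t) = 2 · P(B_t ≥ b). Since B_t ~ N(0, t), P(B_t ≥ 2.17) = 1 − Φ(2.17/√t) = 1 − Φ(2.17/√3.03) = 1 − Φ(1.2466) ≈ 0.10627. Doubling: P(τ_{2.17} ≤ 3.03) ≈ 2 · 0.10627 = 0.21254 ≈ 0.2125.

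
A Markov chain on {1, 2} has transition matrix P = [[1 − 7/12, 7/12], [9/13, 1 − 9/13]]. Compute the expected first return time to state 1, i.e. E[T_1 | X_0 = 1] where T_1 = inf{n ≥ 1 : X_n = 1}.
E[T_1 | X_0 = 1] = 1/π_1 = 199/108

For an irreducible recurrent Markov chain with stationary distribution π, E[T_i | X_0 = i] = 1/π_i (Kac's formula). Here π_1 = (9/13)/(7/12 + 9/13) = (9/13)/(199/156) = 108/199, so E[T_1 | X_0 = 1] = 1/π_1 = (7/12 + 9/13)/(9/13) = (199/156)/(9/13) = 199/108.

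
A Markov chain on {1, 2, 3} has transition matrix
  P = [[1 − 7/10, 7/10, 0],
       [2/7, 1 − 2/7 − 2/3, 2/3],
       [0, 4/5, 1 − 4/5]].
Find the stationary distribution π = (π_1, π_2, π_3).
π = (120/659, 294/659, 245/659)

This is a birth-death chain on three states, which satisfies detailed balance: π_1 · P_{12} = π_2 · P_{21} and π_2 · P_{23} = π_3 · P_{32}.
From π_1 · 7/10 = π_2 · 2/7: π_2/π_1 = (7/10)/(2/7) = 49/20.
From π_2 · 2/3 = π_3 · 4/5: π_3/π_2 = (2/3)/(4/5) = 5/6.
Take π_1 proportional to 1; then unnormalized π = (1, 49/20, 49/24). Normalize by dividing by the sum 659/120:
  π = (120/659, 294/659, 245/659).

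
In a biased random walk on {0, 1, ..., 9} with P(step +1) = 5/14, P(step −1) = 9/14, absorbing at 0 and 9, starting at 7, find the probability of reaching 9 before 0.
P(hit 9 before 0) = (1 − (9/5)^7) / (1 − (9/5)^9) = 29405275/96366841

Let u_k denote P(reach 9 before 0 | start at k). Boundary: u_0 = 0, u_9 = 1. Recurrence: u_k = 5/14·u_{k+1} + 9/14·u_{k-1} for 1 ≤ k ≤ 8. Try u_k = A + B·r^k with r = q/p = (9/14)/(5/14) = 9/5. Substitution satisfies the recurrence; boundary conditions give:
  u_k = (1 − r^k) / (1 − r^N) = (1 − (9/5)^7) / (1 − (9/5)^9) = 29405275/96366841.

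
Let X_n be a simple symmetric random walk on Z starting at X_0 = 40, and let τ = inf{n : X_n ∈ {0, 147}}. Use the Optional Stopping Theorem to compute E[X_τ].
E[X_τ] = 40

X_n is a martingale and τ is a bounded-mean stopping time (indeed τ is finite a.s. with bounded expectation since the walk is in a bounded region). By the OST, E[X_τ] = E[X_0] = 40. Equivalently: E[X_τ] = 147 · P(hit 147 first) + 0 · P(hit 0 first) = 147 · (40/147) = 40.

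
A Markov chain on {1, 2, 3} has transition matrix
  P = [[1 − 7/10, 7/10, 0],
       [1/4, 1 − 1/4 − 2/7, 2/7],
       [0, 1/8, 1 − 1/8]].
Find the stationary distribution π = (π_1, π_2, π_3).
π = (5/51, 14/51, 32/51)

This is a birth-death chain on three states, which satisfies detailed balance: π_1 · P_{12} = π_2 · P_{21} and π_2 · P_{23} = π_3 · P_{32}.
From π_1 · 7/10 = π_2 · 1/4: π_2/π_1 = (7/10)/(1/4) = 14/5.
From π_2 · 2/7 = π_3 · 1/8: π_3/π_2 = (2/7)/(1/8) = 16/7.
Take π_1 proportional to 1; then unnormalized π = (1, 14/5, 32/5). Normalize by dividing by the sum 51/5:
  π = (5/51, 14/51, 32/51).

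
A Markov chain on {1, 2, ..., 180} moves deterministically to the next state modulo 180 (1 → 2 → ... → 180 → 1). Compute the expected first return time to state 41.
E[T_41 | X_0 = 41] = 180

The chain cycles deterministically, so starting at state 41 it returns in exactly 180 steps. Equivalently, the stationary distribution is uniform π_j = 1/180 for every state j, so by Kac's formula E[T_41] = 1/π_41 = 180.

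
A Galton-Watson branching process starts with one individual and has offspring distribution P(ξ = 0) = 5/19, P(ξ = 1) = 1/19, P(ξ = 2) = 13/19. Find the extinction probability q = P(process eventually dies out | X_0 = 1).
q = 5/13

The pgf is f(s) = 5/19 + 1/19·s + 13/19·s². The extinction probability q is the smallest fixed point of f in [0, 1]. Setting s = f(s):
  13/19·s² + (1/19 − 1)·s + 5/19 = 0
  13/19·s² − (5/19 + 13/19)·s + 5/19 = 0
which factors as (s − 1)·(13/19·s − 5/19) = 0, giving roots s = 1 and s = (5/19)/(13/19) = 5/13.
Mean offspring μ = 1/19 + 2·13/19 = 27/19 > 1 (supercritical), so q < 1. The extinction probability is the smaller root: q = (5/19)/(13/19) = 5/13.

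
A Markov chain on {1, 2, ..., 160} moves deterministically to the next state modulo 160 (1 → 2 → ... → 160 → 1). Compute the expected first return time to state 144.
E[T_144 | X_0 = 144] = 160

The chain cycles deterministically, so starting at state 144 it returns in exactly 160 steps. Equivalently, the stationary distribution is uniform π_j = 1/160 for every state j, so by Kac's formula E[T_144] = 1/π_144 = 160.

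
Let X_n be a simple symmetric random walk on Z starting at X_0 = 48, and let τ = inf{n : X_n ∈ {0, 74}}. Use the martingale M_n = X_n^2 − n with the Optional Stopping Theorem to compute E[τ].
E[τ] = 1248

M_n = X_n^2 − n is a martingale (since E[X_{n+1}^2 | F_n] = X_n^2 + 1). By OST (τ has finite mean in a bounded region), E[M_τ] = E[M_0] = X_0^2 − 0 = 48^2 = 2304. Also E[M_τ] = E[X_τ^2] − E[τ]. The walk exits at 0 or 74, with P(hit 74 first) = 48/74, so E[X_τ^2] = 74^2 · 48/74 + 0 = 3552. Thus E[τ] = E[X_τ^2] − E[M_τ] = 3552 − 2304 = 1248 = 48(74 − 48) = 1248.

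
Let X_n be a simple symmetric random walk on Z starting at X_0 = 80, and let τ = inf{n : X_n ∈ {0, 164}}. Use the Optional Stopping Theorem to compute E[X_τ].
E[X_τ] = 80

X_n is a martingale and τ is a bounded-mean stopping time (indeed τ is finite a.s. with bounded expectation since the walk is in a bounded region). By the OST, E[X_τ] = E[X_0] = 80. Equivalently: E[X_τ] = 164 · P(hit 164 first) + 0 · P(hit 0 first) = 164 · (80/164) = 80.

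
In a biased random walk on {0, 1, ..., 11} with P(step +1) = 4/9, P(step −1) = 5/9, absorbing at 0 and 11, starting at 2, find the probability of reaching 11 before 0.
P(hit 11 before 0) = (1 − (5/4)^2) / (1 − (5/4)^11) = 2359296/44633821

Let u_k denote P(reach 11 before 0 | start at k). Boundary: u_0 = 0, u_11 = 1. Recurrence: u_k = 4/9·u_{k+1} + 5/9·u_{k-1} for 1 ≤ k ≤ 10. Try u_k = A + B·r^k with r = q/p = (5/9)/(4/9) = 5/4. Substitution satisfies the recurrence; boundary conditions give:
  u_k = (1 − r^k) / (1 − r^N) = (1 − (5/4)^2) / (1 − (5/4)^11) = 2359296/44633821.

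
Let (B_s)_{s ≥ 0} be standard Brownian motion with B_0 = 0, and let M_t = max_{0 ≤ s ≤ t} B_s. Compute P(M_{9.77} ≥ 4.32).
P(M_{9.77} ≥ 4.32) = 2·P(B_{9.77} ≥ 4.32) = 2(1 − Φ(4.32/√9.77)) ≈ 0.1669

By the reflection principle for Brownian motion, P(M_t ≥ a) = 2 · P(B_t ≥ a) for a ≥ 0. Since B_t ~ N(0, t), P(B_t ≥ 4.32) = 1 − Φ(4.32/√t) = 1 − Φ(4.32/√9.77) = 1 − Φ(1.3821). So
  P(M_{9.77} ≥ 4.32) = 2(1 − Φ(1.3821)) ≈ 0.1669.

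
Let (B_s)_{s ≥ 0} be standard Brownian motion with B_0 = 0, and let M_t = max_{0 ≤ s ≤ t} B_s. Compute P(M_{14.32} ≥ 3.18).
P(M_{14.32} ≥ 3.18) = 2·P(B_{14.32} ≥ 3.18) = 2(1 − Φ(3.18/√14.32)) ≈ 0.4007

By the reflection principle for Brownian motion, P(M_t ≥ a) = 2 · P(B_t ≥ a) for a ≥ 0. Since B_t ~ N(0, t), P(B_t ≥ 3.18) = 1 − Φ(3.18/√t) = 1 − Φ(3.18/√14.32) = 1 − Φ(0.8403). So
  P(M_{14.32} ≥ 3.18) = 2(1 − Φ(0.8403)) ≈ 0.4007.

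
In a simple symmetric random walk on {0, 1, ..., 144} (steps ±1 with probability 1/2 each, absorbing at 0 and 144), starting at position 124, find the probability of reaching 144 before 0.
P(hit 144 before 0) = 124/144 = 31/36

Let u_k = P(hit 144 before 0 | start at k). Then u_0 = 0, u_144 = 1, and u_k = u_{k-1}/2 + u_{k+1}/2 for 1 ≤ k ≤ 143. This harmonic recurrence is solved by u_k = k/144, giving u_124 = 124/144 = 31/36.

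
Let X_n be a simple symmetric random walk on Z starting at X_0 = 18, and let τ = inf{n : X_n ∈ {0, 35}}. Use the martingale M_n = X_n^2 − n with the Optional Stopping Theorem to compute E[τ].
E[τ] = 306

M_n = X_n^2 − n is a martingale (since E[X_{n+1}^2 | F_n] = X_n^2 + 1). By OST (τ has finite mean in a bounded region), E[M_τ] = E[M_0] = X_0^2 − 0 = 18^2 = 324. Also E[M_τ] = E[X_τ^2] − E[τ]. The walk exits at 0 or 35, with P(hit 35 first) = 18/35, so E[X_τ^2] = 35^2 · 18/35 + 0 = 630. Thus E[τ] = E[X_τ^2] − E[M_τ] = 630 − 324 = 306 = 18(35 − 18) = 306.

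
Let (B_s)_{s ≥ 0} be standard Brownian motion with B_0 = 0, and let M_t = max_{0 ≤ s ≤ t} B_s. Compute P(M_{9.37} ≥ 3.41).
P(M_{9.37} ≥ 3.41) = 2·P(B_{9.37} ≥ 3.41) = 2(1 − Φ(3.41/√9.37)) ≈ 0.2653

By the reflection principle for Brownian motion, P(M_t ≥ a) = 2 · P(B_t ≥ a) for a ≥ 0. Since B_t ~ N(0, t), P(B_t ≥ 3.41) = 1 − Φ(3.41/√t) = 1 − Φ(3.41/√9.37) = 1 − Φ(1.1140). So
  P(M_{9.37} ≥ 3.41) = 2(1 − Φ(1.1140)) ≈ 0.2653.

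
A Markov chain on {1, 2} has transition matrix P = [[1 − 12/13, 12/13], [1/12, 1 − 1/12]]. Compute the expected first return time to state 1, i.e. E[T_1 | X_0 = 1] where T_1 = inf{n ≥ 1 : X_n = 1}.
E[T_1 | X_0 = 1] = 1/π_1 = 157/13

For an irreducible recurrent Markov chain with stationary distribution π, E[T_i | X_0 = i] = 1/π_i (Kac's formula). Here π_1 = (1/12)/(12/13 + 1/12) = (1/12)/(157/156) = 13/157, so E[T_1 | X_0 = 1] = 1/π_1 = (12/13 + 1/12)/(1/12) = (157/156)/(1/12) = 157/13.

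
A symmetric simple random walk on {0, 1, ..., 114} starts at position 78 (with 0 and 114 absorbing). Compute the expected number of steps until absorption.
E[τ | X_0 = 78] = 2808

Let v_k = E[τ | X_0 = k]. Boundary: v_0 = v_114 = 0. Recurrence: v_k = 1 + (v_{k-1} + v_{k+1})/2 for 1 ≤ k ≤ 113. The particular solution to v_k − (v_{k-1} + v_{k+1})/2 = 1 is v_k = −k^2. Adding homogeneous solution A + B k and matching boundaries gives v_k = k (114 − k). Substituting k = 78: v_78 = 78 · 36 = 2808.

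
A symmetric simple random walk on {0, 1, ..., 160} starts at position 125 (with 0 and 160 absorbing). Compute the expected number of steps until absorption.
E[τ | X_0 = 125] = 4375

Let v_k = E[τ | X_0 = k]. Boundary: v_0 = v_160 = 0. Recurrence: v_k = 1 + (v_{k-1} + v_{k+1})/2 for 1 ≤ k ≤ 159. The particular solution to v_k − (v_{k-1} + v_{k+1})/2 = 1 is v_k = −k^2. Adding homogeneous solution A + B k and matching boundaries gives v_k = k (160 − k). Substituting k = 125: v_125 = 125 · 35 = 4375.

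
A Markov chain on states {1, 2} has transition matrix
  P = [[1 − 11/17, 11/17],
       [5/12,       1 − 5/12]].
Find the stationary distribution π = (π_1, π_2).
π_1 = 85/217, π_2 = 132/217

Solve πP = π with π_1 + π_2 = 1. From πP = π: π_1 · (1 − 11/17) + π_2 · 5/12 = π_1 ⇒ π_2 · 5/12 = π_1 · 11/17 ⇒ π_2/π_1 = (11/17)/(5/12) = 132/85. Together with π_1 + π_2 = 1:
  π_1 = (5/12)/(11/17 + 5/12) = (5/12)/(217/204) = 85/217,
  π_2 = (11/17)/(11/17 + 5/12) = (11/17)/(217/204) = 132/217.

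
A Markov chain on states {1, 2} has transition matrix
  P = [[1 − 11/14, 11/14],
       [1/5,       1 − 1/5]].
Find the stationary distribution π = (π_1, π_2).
π_1 = 14/69, π_2 = 55/69

Solve πP = π with π_1 + π_2 = 1. From πP = π: π_1 · (1 − 11/14) + π_2 · 1/5 = π_1 ⇒ π_2 · 1/5 = π_1 · 11/14 ⇒ π_2/π_1 = (11/14)/(1/5) = 55/14. Together with π_1 + π_2 = 1:
  π_1 = (1/5)/(11/14 + 1/5) = (1/5)/(69/70) = 14/69,
  π_2 = (11/14)/(11/14 + 1/5) = (11/14)/(69/70) = 55/69.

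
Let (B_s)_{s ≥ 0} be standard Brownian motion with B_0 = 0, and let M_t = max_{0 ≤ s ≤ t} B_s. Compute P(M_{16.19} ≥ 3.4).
P(M_{16.19} ≥ 3.4) = 2·P(B_{16.19} ≥ 3.4) = 2(1 − Φ(3.4/√16.19)) ≈ 0.3981

By the reflection principle for Brownian motion, P(M_t ≥ a) = 2 · P(B_t ≥ a) for a ≥ 0. Since B_t ~ N(0, t), P(B_t ≥ 3.4) = 1 − Φ(3.4/√t) = 1 − Φ(3.4/√16.19) = 1 − Φ(0.8450). So
  P(M_{16.19} ≥ 3.4) = 2(1 − Φ(0.8450)) ≈ 0.3981.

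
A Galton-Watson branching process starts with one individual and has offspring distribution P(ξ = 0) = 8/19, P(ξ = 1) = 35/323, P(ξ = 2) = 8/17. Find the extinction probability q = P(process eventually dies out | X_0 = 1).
q = 17/19

The pgf is f(s) = 8/19 + 35/323·s + 8/17·s². The extinction probability q is the smallest fixed point of f in [0, 1]. Setting s = f(s):
  8/17·s² + (35/323 − 1)·s + 8/19 = 0
  8/17·s² − (8/19 + 8/17)·s + 8/19 = 0
which factors as (s − 1)·(8/17·s − 8/19) = 0, giving roots s = 1 and s = (8/19)/(8/17) = 17/19.
Mean offspring μ = 35/323 + 2·8/17 = 339/323 > 1 (supercritical), so q < 1. The extinction probability is the smaller root: q = (8/19)/(8/17) = 17/19.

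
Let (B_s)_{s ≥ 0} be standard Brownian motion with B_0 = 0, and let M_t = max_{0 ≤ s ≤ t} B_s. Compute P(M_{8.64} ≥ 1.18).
P(M_{8.64} ≥ 1.18) = 2·P(B_{8.64} ≥ 1.18) = 2(1 − Φ(1.18/√8.64)) ≈ 0.6881

By the reflection principle for Brownian motion, P(M_t ≥ a) = 2 · P(B_t ≥ a) for a ≥ 0. Since B_t ~ N(0, t), P(B_t ≥ 1.18) = 1 − Φ(1.18/√t) = 1 − Φ(1.18/√8.64) = 1 − Φ(0.4014). So
  P(M_{8.64} ≥ 1.18) = 2(1 − Φ(0.4014)) ≈ 0.6881.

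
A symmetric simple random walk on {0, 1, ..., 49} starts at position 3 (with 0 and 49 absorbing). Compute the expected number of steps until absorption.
E[τ | X_0 = 3] = 138

Let v_k = E[τ | X_0 = k]. Boundary: v_0 = v_49 = 0. Recurrence: v_k = 1 + (v_{k-1} + v_{k+1})/2 for 1 ≤ k ≤ 48. The particular solution to v_k − (v_{k-1} + v_{k+1})/2 = 1 is v_k = −k^2. Adding homogeneous solution A + B k and matching boundaries gives v_k = k (49 − k). Substituting k = 3: v_3 = 3 · 46 = 138.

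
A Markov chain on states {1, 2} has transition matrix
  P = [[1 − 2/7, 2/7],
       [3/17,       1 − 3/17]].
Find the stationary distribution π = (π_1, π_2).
π_1 = 21/55, π_2 = 34/55

Solve πP = π with π_1 + π_2 = 1. From πP = π: π_1 · (1 − 2/7) + π_2 · 3/17 = π_1 ⇒ π_2 · 3/17 = π_1 · 2/7 ⇒ π_2/π_1 = (2/7)/(3/17) = 34/21. Together with π_1 + π_2 = 1:
  π_1 = (3/17)/(2/7 + 3/17) = (3/17)/(55/119) = 21/55,
  π_2 = (2/7)/(2/7 + 3/17) = (2/7)/(55/119) = 34/55.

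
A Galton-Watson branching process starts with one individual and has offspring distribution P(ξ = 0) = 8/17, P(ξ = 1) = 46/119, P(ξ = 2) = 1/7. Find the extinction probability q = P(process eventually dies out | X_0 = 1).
q = 1

Mean offspring μ = 0·8/17 + 1·46/119 + 2·1/7 = 80/119 ≤ 1. For μ ≤ 1 with offspring not concentrated at 1, the Galton-Watson process goes extinct almost surely, so q = 1.
(Algebraic check: The pgf is f(s) = 8/17 + 46/119·s + 1/7·s². The extinction probability q is the smallest fixed point of f in [0, 1]. Setting s = f(s):
  1/7·s² + (46/119 − 1)·s + 8/17 = 0
  1/7·s² − (8/17 + 1/7)·s + 8/17 = 0
which factors as (s − 1)·(1/7·s − 8/17) = 0, giving roots s = 1 and s = (8/17)/(1/7) = 56/17. Since 56/17 ≥ 1, the smallest root in [0, 1] is s = 1.)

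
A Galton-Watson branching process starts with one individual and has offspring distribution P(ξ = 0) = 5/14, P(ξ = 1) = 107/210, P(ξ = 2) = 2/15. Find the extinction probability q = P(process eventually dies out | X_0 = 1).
q = 1

Mean offspring μ = 0·5/14 + 1·107/210 + 2·2/15 = 163/210 ≤ 1. For μ ≤ 1 with offspring not concentrated at 1, the Galton-Watson process goes extinct almost surely, so q = 1.
(Algebraic check: The pgf is f(s) = 5/14 + 107/210·s + 2/15·s². The extinction probability q is the smallest fixed point of f in [0, 1]. Setting s = f(s):
  2/15·s² + (107/210 − 1)·s + 5/14 = 0
  2/15·s² − (5/14 + 2/15)·s + 5/14 = 0
which factors as (s − 1)·(2/15·s − 5/14) = 0, giving roots s = 1 and s = (5/14)/(2/15) = 75/28. Since 75/28 ≥ 1, the smallest root in [0, 1] is s = 1.)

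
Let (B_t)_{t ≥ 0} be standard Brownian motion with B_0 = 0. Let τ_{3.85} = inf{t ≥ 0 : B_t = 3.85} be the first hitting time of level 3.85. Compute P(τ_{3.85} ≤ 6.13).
P(τ_{3.85} ≤ 6.13) = 2(1 − Φ(3.85/√6.13)) = 2(1 − Φ(1.5550)) ≈ 0.1199

By the reflection principle for standard BM, P(τ_b ≤ t) = 2 · P(B_t ≥ b). Since B_t ~ N(0, t), P(B_t ≥ 3.85) = 1 − Φ(3.85/√t) = 1 − Φ(3.85/√6.13) = 1 − Φ(1.5550) ≈ 0.05997. Doubling: P(τ_{3.85} ≤ 6.13) ≈ 2 · 0.05997 = 0.11994 ≈ 0.1199.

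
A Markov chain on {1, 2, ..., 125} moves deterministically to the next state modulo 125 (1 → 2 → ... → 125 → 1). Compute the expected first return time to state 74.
E[T_74 | X_0 = 74] = 125

The chain cycles deterministically, so starting at state 74 it returns in exactly 125 steps. Equivalently, the stationary distribution is uniform π_j = 1/125 for every state j, so by Kac's formula E[T_74] = 1/π_74 = 125.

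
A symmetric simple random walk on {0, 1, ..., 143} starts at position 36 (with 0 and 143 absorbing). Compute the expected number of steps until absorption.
E[τ | X_0 = 36] = 3852

Let v_k = E[τ | X_0 = k]. Boundary: v_0 = v_143 = 0. Recurrence: v_k = 1 + (v_{k-1} + v_{k+1})/2 for 1 ≤ k ≤ 142. The particular solution to v_k − (v_{k-1} + v_{k+1})/2 = 1 is v_k = −k^2. Adding homogeneous solution A + B k and matching boundaries gives v_k = k (143 − k). Substituting k = 36: v_36 = 36 · 107 = 3852.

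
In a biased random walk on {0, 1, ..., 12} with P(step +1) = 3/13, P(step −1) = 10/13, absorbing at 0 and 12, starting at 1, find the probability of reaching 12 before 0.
P(hit 12 before 0) = (1 − (10/3)^1) / (1 − (10/3)^12) = 177147/142857066937

Let u_k denote P(reach 12 before 0 | start at k). Boundary: u_0 = 0, u_12 = 1. Recurrence: u_k = 3/13·u_{k+1} + 10/13·u_{k-1} for 1 ≤ k ≤ 11. Try u_k = A + B·r^k with r = q/p = (10/13)/(3/13) = 10/3. Substitution satisfies the recurrence; boundary conditions give:
  u_k = (1 − r^k) / (1 − r^N) = (1 − (10/3)^1) / (1 − (10/3)^12) = 177147/142857066937.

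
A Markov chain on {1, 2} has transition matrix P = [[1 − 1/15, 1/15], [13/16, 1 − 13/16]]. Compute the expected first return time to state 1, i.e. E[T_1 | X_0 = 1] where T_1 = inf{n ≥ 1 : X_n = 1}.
E[T_1 | X_0 = 1] = 1/π_1 = 211/195

For an irreducible recurrent Markov chain with stationary distribution π, E[T_i | X_0 = i] = 1/π_i (Kac's formula). Here π_1 = (13/16)/(1/15 + 13/16) = (13/16)/(211/240) = 195/211, so E[T_1 | X_0 = 1] = 1/π_1 = (1/15 + 13/16)/(13/16) = (211/240)/(13/16) = 211/195.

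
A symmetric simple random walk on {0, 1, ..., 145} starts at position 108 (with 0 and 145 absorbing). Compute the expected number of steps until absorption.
E[τ | X_0 = 108] = 3996

Let v_k = E[τ | X_0 = k]. Boundary: v_0 = v_145 = 0. Recurrence: v_k = 1 + (v_{k-1} + v_{k+1})/2 for 1 ≤ k ≤ 144. The particular solution to v_k − (v_{k-1} + v_{k+1})/2 = 1 is v_k = −k^2. Adding homogeneous solution A + B k and matching boundaries gives v_k = k (145 − k). Substituting k = 108: v_108 = 108 · 37 = 3996.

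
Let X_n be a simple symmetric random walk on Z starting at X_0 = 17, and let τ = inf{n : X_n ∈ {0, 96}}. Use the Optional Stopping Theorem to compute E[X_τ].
E[X_τ] = 17

X_n is a martingale and τ is a bounded-mean stopping time (indeed τ is finite a.s. with bounded expectation since the walk is in a bounded region). By the OST, E[X_τ] = E[X_0] = 17. Equivalently: E[X_τ] = 96 · P(hit 96 first) + 0 · P(hit 0 first) = 96 · (17/96) = 17.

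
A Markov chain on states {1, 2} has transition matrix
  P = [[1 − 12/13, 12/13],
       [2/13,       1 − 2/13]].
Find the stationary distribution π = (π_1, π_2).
π_1 = 1/7, π_2 = 6/7

Solve πP = π with π_1 + π_2 = 1. From πP = π: π_1 · (1 − 12/13) + π_2 · 2/13 = π_1 ⇒ π_2 · 2/13 = π_1 · 12/13 ⇒ π_2/π_1 = (12/13)/(2/13) = 6. Together with π_1 + π_2 = 1:
  π_1 = (2/13)/(12/13 + 2/13) = (2/13)/(14/13) = 1/7,
  π_2 = (12/13)/(12/13 + 2/13) = (12/13)/(14/13) = 6/7.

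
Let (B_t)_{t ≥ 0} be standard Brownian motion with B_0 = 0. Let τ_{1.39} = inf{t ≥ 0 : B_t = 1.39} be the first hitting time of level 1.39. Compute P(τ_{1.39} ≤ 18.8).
P(τ_{1.39} ≤ 18.8) = 2(1 − Φ(1.39/√18.8)) = 2(1 − Φ(0.3206)) ≈ 0.7485

By the reflection principle for standard BM, P(τ_b ≤ t) = 2 · P(B_t ≥ b). Since B_t ~ N(0, t), P(B_t ≥ 1.39) = 1 − Φ(1.39/√t) = 1 − Φ(1.39/√18.8) = 1 − Φ(0.3206) ≈ 0.37426. Doubling: P(τ_{1.39} ≤ 18.8) ≈ 2 · 0.37426 = 0.74852 ≈ 0.7485.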